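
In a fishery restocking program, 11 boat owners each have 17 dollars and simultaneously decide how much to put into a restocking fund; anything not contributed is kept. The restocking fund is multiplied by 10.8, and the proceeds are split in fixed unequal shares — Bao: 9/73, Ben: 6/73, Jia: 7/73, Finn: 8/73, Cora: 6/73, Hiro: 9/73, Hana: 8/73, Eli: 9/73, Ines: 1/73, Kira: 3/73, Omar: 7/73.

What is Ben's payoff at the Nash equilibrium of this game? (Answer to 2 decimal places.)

122.63 dollars

For player j, contributing a unit is worthwhile iff 10.8 × (j's share) ≥ 1, i.e. iff j's share is at least 0.0926.
The shares above 0.0926 belong to Bao, Jia, Finn, Hiro, Hana, Eli and Omar, contributing 17 each; the remaining 4 contribute 0. Total contributed: 119.
Ben keeps 17 and receives 10.8 × 119 × 6/73 = 105.63 from the restocking fund, for a payoff of 122.63.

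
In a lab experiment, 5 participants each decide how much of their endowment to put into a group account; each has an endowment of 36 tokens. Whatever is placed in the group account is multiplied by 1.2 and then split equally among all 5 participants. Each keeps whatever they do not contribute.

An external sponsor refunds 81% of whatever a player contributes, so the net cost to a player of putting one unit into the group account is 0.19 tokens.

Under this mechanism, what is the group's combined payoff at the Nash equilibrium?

The effective private return per unit is now (1.2/5) / 0.19 = 1.2632 > 1, so every player's dominant strategy flips to full contribution.
At the Nash equilibrium everyone contributes 36. Group total payoff = 5 × (36 × 0.81 + 1.2 × 36) = 361.80.

361.80 tokens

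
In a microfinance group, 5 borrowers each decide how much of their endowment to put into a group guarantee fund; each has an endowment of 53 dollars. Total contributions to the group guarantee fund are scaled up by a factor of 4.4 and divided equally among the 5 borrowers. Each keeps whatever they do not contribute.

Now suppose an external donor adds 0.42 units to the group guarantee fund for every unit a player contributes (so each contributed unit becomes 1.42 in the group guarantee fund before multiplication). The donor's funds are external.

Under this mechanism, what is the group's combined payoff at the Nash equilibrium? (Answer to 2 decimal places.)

1655.72 dollars

Under the mechanism each unit contributed yields 4.4 × 1.42 / 5 = 1.2496 back to its contributor per unit of net cost, which exceeds 1, making full contribution the dominant choice for everyone.
At the Nash equilibrium everyone contributes 53. Group total payoff = 4.4 × 1.42 × 265 = 1655.72.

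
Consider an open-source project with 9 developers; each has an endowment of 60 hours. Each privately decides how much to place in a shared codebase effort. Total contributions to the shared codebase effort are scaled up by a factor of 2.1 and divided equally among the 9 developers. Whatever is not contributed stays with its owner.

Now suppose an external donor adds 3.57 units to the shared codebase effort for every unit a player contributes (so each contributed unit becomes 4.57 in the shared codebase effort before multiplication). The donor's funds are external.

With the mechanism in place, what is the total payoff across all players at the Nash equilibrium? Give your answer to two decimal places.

The effective private return per unit is now 2.1 × 4.57 / 9 = 1.0663 > 1, so every player's dominant strategy flips to full contribution.
So the Nash equilibrium is full contribution by all 9; the group earns 2.1 × 4.57 × 540 = 5182.38.

5182.38 hours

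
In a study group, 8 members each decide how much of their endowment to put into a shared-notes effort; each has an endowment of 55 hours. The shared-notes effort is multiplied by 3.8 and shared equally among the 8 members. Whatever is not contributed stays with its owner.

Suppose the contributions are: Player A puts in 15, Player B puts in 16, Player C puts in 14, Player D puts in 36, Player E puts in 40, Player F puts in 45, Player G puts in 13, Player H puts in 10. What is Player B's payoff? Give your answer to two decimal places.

128.78 hours

Total contributed: 15 + 16 + 14 + 36 + 40 + 45 + 13 + 10 = 189.
Each receives 3.8 × 189 / 8 = 89.78 from the shared-notes effort.
Player B keeps 55 − 16 = 39, so Player B's payoff is 39 + 89.78 = 128.78.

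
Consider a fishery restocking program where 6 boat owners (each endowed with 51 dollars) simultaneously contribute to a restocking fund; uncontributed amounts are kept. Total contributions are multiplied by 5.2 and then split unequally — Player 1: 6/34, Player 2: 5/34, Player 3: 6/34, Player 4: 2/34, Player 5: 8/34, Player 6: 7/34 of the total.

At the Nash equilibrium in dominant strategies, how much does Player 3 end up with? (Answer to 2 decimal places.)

Player j's private return per contributed unit is 5.2 × (j's share). Contributing is weakly dominant for j when that share is at least 1/5.2 = 0.1923, and contributing 0 is dominant otherwise.
Player 5 and Player 6 clear that bar, contributing 51 each; the remaining 4 contribute 0. Total contributed: 102.
Player 3 keeps 51 and receives 5.2 × 102 × 6/34 = 93.60 from the restocking fund, for a payoff of 144.60.

144.60 dollars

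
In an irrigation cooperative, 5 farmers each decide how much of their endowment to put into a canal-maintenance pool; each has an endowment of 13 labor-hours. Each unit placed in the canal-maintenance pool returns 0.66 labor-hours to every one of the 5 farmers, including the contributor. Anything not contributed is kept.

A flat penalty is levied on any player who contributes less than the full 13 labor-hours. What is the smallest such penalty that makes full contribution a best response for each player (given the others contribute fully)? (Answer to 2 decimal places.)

Given the others contribute fully, the best deviation is to contribute 0 (any partial contribution still incurs the fine and gives up units whose private return 0.66 is below 1).
Deviating from 13 to 0 saves 13 labor-hours but forfeits the deviator's share of the drop in the canal-maintenance pool: 0.66 × 13 = 8.58.
So the deviation gain is 13 − 8.58 = 4.42, and the fine must be at least 4.42 labor-hours to wipe it out.

4.42 labor-hours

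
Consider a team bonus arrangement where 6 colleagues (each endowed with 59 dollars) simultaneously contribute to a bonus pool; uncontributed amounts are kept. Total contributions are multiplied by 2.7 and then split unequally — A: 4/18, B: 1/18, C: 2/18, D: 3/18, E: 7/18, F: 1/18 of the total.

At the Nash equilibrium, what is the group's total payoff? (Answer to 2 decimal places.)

454.30 dollars

Player j's private return per contributed unit is 2.7 × (j's share). Contributing is weakly dominant for j when that share is at least 1/2.7 = 0.3704, and contributing 0 is dominant otherwise.
Only E (7/18) clears that bar, contributing 59; the remaining 5 contribute 0. Total contributed: 59.
The bonus pool pays out 2.7 × 59 = 159.30 in total (split across the unequal shares, but the aggregate is all that matters for the group sum).
The 5 free-riders keep 59 each, adding 295. Group total = 295 + 159.30 = 454.30.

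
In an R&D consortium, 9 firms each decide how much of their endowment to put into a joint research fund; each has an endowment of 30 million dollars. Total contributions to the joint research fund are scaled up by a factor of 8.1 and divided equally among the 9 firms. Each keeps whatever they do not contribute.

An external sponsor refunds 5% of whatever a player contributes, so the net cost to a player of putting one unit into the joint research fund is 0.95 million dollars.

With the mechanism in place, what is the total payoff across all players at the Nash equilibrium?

270.00 million dollars

With the mechanism, a contributed unit returns (8.1/9) / 0.95 = 0.9474 per unit of net cost — still below 1 — so contributing 0 remains dominant for every player.
At the Nash equilibrium no one contributes; group total payoff = 9 × 30 = 270.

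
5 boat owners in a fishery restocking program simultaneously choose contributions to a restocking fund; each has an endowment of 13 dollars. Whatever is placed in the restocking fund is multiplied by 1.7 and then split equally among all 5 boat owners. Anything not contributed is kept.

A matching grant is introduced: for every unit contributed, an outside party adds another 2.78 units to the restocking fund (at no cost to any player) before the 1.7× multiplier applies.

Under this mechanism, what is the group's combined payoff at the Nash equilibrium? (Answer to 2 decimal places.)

417.69 dollars

The effective private return per unit is now 1.7 × 3.78 / 5 = 1.2852 > 1, so every player's dominant strategy flips to full contribution.
At the Nash equilibrium everyone contributes 13. Group total payoff = 1.7 × 3.78 × 65 = 417.69.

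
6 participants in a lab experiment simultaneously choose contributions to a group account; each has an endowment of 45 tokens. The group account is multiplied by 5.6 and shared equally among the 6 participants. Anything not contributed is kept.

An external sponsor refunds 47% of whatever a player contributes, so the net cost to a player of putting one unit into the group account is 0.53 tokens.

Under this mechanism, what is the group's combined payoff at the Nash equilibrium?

1638.90 tokens

The effective private return per unit is now (5.6/6) / 0.53 = 1.7610 > 1, so every player's dominant strategy flips to full contribution.
At the Nash equilibrium everyone contributes 45. Group total payoff = 6 × (45 × 0.47 + 5.6 × 45) = 1638.90.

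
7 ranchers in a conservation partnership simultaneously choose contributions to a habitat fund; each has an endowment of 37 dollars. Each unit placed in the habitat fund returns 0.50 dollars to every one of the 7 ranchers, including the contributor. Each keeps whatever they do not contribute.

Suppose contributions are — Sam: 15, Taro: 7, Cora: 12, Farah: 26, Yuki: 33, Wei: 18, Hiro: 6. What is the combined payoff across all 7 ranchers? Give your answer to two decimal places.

551.50 dollars

Total contributed: 15 + 7 + 12 + 26 + 33 + 18 + 6 = 117; total kept: 7 × 37 − 117 = 142.
The habitat fund pays out 0.50 × 7 × 117 = 409.50 in aggregate.
Group total = 142 + 409.50 = 551.50.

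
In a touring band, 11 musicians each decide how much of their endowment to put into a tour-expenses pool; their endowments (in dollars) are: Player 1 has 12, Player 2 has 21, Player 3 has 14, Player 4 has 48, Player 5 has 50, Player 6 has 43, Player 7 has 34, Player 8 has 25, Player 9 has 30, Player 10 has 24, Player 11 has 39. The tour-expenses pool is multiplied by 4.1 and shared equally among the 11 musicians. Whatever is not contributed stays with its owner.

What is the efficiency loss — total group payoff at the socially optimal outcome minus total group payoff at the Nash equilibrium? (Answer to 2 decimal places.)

The private return per contributed unit is 4.1/11 = 0.3727 < 1 for every player regardless of endowment, so the Nash equilibrium is zero contribution and the group total is Σ E_j = 12 + 21 + 14 + 48 + 50 + 43 + 34 + 25 + 30 + 24 + 39 = 340.
Each contributed unit returns 4.100 to the group, so the social optimum is full contribution by everyone: group total = 4.100 × 340 = 1394.00.
Efficiency loss = (4.100 − 1) × 340 = 1054.00.

1054.00 dollars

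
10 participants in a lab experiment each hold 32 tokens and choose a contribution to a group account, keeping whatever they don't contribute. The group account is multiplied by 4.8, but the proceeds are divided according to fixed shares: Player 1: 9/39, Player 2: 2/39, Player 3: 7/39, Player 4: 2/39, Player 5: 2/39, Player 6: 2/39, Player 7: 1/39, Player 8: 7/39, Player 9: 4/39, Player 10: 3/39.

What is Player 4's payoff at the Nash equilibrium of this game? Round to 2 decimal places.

39.88 tokens

Each unit j contributes comes back to j as 4.8 × (j's share), so j prefers to contribute only if that share exceeds 1/4.8 = 0.2083; otherwise keeping the unit dominates.
Player 1 alone (share 9/39) is above the threshold, contributing 32; the remaining 9 contribute 0. Total contributed: 32.
Player 4 keeps 32 and receives 4.8 × 32 × 2/39 = 7.88 from the group account, for a payoff of 39.88.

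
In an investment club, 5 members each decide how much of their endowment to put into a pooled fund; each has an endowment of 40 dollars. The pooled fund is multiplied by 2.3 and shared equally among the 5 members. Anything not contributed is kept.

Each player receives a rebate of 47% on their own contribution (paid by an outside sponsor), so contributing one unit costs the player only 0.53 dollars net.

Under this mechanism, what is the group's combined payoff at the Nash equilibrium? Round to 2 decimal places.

The effective private return is (2.3/5) / 0.53 = 0.8679, which is still under 1, so the mechanism doesn't change anyone's dominant strategy: zero contribution.
Everyone keeps their endowment and the group total is 5 × 40 = 200.

200.00 dollars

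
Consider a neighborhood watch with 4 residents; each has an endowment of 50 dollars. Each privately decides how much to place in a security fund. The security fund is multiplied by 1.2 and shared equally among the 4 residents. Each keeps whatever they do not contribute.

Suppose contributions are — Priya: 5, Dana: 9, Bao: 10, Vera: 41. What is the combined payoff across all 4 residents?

213.00 dollars

Total contributed: 5 + 9 + 10 + 41 = 65; total kept: 4 × 50 − 65 = 135.
The security fund pays out 1.2 × 65 = 78.00 in aggregate.
Group total = 135 + 78.00 = 213.00.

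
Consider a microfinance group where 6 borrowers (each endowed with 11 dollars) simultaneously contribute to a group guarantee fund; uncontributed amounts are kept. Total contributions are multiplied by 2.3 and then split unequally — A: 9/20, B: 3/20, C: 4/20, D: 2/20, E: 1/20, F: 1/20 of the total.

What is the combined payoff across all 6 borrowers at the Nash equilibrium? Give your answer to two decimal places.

Player j's private return per contributed unit is 2.3 × (j's share). Contributing is weakly dominant for j when that share is at least 1/2.3 = 0.4348, and contributing 0 is dominant otherwise.
Only A (9/20) clears that bar, contributing 11; the remaining 5 contribute 0. Total contributed: 11.
The group guarantee fund pays out 2.3 × 11 = 25.30 in total (split across the unequal shares, but the aggregate is all that matters for the group sum).
The 5 free-riders keep 11 each, adding 55. Group total = 55 + 25.30 = 80.30.

80.30 dollars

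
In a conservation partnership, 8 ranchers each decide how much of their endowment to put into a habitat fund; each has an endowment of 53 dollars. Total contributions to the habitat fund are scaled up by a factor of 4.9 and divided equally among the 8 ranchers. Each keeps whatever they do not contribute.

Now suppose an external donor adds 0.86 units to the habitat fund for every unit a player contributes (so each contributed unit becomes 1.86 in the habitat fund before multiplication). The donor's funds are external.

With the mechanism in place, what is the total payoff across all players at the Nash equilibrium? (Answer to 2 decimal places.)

3864.34 dollars

Under the mechanism each unit contributed yields 4.9 × 1.86 / 8 = 1.1393 back to its contributor per unit of net cost, which exceeds 1, making full contribution the dominant choice for everyone.
So the Nash equilibrium is full contribution by all 8; the group earns 4.9 × 1.86 × 424 = 3864.34.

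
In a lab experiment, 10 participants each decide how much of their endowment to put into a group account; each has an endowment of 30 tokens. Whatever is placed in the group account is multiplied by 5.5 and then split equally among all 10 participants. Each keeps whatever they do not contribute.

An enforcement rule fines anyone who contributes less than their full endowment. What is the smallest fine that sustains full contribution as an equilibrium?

13.50 tokens

Given the others contribute fully, the best deviation is to contribute 0 (any partial contribution still incurs the fine and gives up units whose private return 0.5500 is below 1).
Deviating from 30 to 0 saves 30 tokens but forfeits the deviator's share of the drop in the group account: 5.5/10 × 30 = 16.50.
So the deviation gain is 30 − 16.50 = 13.50, and the fine must be at least 13.50 tokens to wipe it out.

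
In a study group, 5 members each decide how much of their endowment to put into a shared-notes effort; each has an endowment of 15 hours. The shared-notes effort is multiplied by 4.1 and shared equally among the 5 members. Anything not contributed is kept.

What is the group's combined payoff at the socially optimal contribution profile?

Each contributed unit returns 4.100 to the group as a whole (0.8200 to each of 5 players), which exceeds 1, so the social optimum is full contribution: group total = 4.100 × 75 = 307.50.

307.50 hours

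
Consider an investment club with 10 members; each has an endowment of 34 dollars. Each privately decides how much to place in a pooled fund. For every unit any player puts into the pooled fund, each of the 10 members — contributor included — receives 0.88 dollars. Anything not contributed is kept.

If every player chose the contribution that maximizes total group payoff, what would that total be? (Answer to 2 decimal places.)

2992.00 dollars

Each contributed unit returns 8.800 to the group as a whole (0.88 to each of 10 players), which exceeds 1, so the social optimum is full contribution: group total = 8.800 × 340 = 2992.00.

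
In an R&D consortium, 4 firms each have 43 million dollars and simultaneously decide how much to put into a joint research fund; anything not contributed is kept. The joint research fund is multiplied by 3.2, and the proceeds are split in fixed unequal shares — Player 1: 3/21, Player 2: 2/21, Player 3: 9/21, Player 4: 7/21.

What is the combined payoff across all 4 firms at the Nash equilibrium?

361.20 million dollars

Player j's private return per contributed unit is 3.2 × (j's share). Contributing is weakly dominant for j when that share is at least 1/3.2 = 0.3125, and contributing 0 is dominant otherwise.
Player 3 and Player 4 are above the threshold, contributing 43 each; the remaining 2 contribute 0. Total contributed: 86.
The joint research fund pays out 3.2 × 86 = 275.20 in total (split across the unequal shares, but the aggregate is all that matters for the group sum).
The 2 free-riders keep 43 each, adding 86. Group total = 86 + 275.20 = 361.20.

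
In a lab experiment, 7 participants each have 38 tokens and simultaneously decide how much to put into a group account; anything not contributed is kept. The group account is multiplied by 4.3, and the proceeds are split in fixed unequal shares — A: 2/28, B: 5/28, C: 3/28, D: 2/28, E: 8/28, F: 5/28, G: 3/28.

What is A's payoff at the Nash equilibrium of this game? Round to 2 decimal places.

Each unit j contributes comes back to j as 4.3 × (j's share), so j prefers to contribute only if that share exceeds 1/4.3 = 0.2326; otherwise keeping the unit dominates.
Only E (8/28) clears that bar, contributing 38; the remaining 6 contribute 0. Total contributed: 38.
A keeps 38 and receives 4.3 × 38 × 2/28 = 11.67 from the group account, for a payoff of 49.67.

49.67 tokens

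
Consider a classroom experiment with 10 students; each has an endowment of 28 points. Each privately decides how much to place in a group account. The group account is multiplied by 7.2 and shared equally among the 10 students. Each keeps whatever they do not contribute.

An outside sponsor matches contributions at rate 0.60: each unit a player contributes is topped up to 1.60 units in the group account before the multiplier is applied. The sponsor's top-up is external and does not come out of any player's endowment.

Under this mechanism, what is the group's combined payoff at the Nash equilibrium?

With the mechanism, a contributed unit returns 7.2 × 1.60 / 10 = 1.1520 per unit of net cost to the contributor — now above 1 — so contributing fully is weakly dominant for every player.
At the Nash equilibrium everyone contributes 28. Group total payoff = 7.2 × 1.60 × 280 = 3225.60.

3225.60 points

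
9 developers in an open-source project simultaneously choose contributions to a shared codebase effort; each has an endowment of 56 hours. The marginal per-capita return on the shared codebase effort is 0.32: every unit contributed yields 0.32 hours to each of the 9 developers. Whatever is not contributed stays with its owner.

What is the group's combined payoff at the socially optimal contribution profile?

1451.52 hours

Each contributed unit returns 2.880 to the group as a whole (0.32 to each of 9 players), which exceeds 1, so the social optimum is full contribution: group total = 2.880 × 504 = 1451.52.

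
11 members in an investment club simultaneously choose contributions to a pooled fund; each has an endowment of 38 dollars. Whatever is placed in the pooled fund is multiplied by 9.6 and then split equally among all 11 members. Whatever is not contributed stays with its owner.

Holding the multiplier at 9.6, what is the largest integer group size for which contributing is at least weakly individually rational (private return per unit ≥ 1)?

9

Private return per unit is 9.6/(group size), which is ≥ 1 whenever the group size is ≤ 9.6.
The largest such integer is 9.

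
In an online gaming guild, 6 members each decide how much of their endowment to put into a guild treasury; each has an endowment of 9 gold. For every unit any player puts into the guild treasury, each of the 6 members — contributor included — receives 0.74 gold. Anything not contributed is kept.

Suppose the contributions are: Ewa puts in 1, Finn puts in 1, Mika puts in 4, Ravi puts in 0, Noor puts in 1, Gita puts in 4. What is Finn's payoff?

16.14 gold

Total contributed: 1 + 1 + 4 + 0 + 1 + 4 = 11.
Each receives 0.74 × 11 = 8.14 from the guild treasury.
Finn keeps 9 − 1 = 8, so Finn's payoff is 8 + 8.14 = 16.14.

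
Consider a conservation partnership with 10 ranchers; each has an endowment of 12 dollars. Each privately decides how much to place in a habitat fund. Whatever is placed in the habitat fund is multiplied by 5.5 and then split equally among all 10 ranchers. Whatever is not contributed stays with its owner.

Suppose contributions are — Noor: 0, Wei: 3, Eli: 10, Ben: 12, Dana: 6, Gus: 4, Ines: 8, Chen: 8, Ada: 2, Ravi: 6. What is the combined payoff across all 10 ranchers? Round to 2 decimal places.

385.50 dollars

Total contributed: 0 + 3 + 10 + 12 + 6 + 4 + 8 + 8 + 2 + 6 = 59; total kept: 10 × 12 − 59 = 61.
The habitat fund pays out 5.5 × 59 = 324.50 in aggregate.
Group total = 61 + 324.50 = 385.50.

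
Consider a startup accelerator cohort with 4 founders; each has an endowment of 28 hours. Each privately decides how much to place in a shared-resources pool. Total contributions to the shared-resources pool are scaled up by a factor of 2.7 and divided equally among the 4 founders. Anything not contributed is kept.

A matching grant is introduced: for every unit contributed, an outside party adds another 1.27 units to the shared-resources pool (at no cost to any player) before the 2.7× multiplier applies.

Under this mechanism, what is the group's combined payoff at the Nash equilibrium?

686.45 hours

The effective private return per unit is now 2.7 × 2.27 / 4 = 1.5323 > 1, so every player's dominant strategy flips to full contribution.
At the Nash equilibrium everyone contributes 28. Group total payoff = 2.7 × 2.27 × 112 = 686.45.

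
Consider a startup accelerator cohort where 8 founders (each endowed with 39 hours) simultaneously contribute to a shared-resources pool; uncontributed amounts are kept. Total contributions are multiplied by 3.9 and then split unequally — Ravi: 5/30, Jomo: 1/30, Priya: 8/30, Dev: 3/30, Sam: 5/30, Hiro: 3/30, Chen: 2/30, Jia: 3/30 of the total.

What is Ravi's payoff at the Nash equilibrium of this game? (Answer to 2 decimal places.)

64.35 hours

Each unit j contributes comes back to j as 3.9 × (j's share), so j prefers to contribute only if that share exceeds 1/3.9 = 0.2564; otherwise keeping the unit dominates.
The only share above 0.2564 is Priya's 8/30, contributing 39; the remaining 7 contribute 0. Total contributed: 39.
Ravi keeps 39 and receives 3.9 × 39 × 5/30 = 25.35 from the shared-resources pool, for a payoff of 64.35.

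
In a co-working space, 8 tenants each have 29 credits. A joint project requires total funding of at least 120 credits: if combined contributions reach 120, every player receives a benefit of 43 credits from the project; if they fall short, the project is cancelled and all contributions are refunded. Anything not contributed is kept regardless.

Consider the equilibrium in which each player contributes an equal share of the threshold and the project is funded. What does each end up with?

57 credits

Equal share of the threshold: 120/8 = 15.
At this profile no one gains by cutting their contribution: any cut drops the total below 120, the project is cancelled, contributions are refunded, and the deviator ends with 29, which is less than 29 − 15 + 43 = 57. Contributing more than 15 just wastes the excess. So contributing exactly 15 is a best response.
Each player's payoff: 29 − 15 + 43 = 57.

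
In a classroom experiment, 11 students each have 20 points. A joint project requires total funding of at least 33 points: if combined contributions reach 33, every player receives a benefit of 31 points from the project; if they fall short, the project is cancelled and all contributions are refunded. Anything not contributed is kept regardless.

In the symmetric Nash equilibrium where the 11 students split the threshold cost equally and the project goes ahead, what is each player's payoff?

Equal share of the threshold: 33/11 = 3.
At this profile no one gains by cutting their contribution: any cut drops the total below 33, the project is cancelled, contributions are refunded, and the deviator ends with 20, which is less than 20 − 3 + 31 = 48. Contributing more than 3 just wastes the excess. So contributing exactly 3 is a best response.
Each player's payoff: 20 − 3 + 31 = 48.

48 points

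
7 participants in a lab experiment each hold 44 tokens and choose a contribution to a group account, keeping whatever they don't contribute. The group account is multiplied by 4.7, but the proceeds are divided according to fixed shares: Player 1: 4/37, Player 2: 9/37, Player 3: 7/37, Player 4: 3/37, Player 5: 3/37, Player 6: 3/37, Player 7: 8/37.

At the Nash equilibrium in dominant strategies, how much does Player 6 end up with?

77.54 tokens

Player j's private return per contributed unit is 4.7 × (j's share). Contributing is weakly dominant for j when that share is at least 1/4.7 = 0.2128, and contributing 0 is dominant otherwise.
Player 2 and Player 7 clear that bar, contributing 44 each; the remaining 5 contribute 0. Total contributed: 88.
Player 6 keeps 44 and receives 4.7 × 88 × 3/37 = 33.54 from the group account, for a payoff of 77.54.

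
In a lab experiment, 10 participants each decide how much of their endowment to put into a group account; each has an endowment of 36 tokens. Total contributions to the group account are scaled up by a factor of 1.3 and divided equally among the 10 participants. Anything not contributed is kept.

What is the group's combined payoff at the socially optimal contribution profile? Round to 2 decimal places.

Each contributed unit returns 1.300 to the group as a whole (0.1300 to each of 10 players), which exceeds 1, so the social optimum is full contribution: group total = 1.300 × 360 = 468.00.

468.00 tokens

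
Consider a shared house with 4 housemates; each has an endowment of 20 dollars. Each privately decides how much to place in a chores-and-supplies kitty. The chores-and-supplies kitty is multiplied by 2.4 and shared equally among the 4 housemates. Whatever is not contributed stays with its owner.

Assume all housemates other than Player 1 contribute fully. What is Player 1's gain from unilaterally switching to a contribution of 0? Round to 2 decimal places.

Switching from a contribution of 20 to 0 lets Player 1 keep an extra 20 dollars, but lowers the chores-and-supplies kitty by 20, which costs Player 1 their own share of that drop: 2.4/4 × 20 = 12.00.
Net gain = 20 − 12.00 = 8.00. The private return per contributed unit (0.6000) is below 1, so free-riding is indeed the best response regardless of what the others do.

8.00 dollars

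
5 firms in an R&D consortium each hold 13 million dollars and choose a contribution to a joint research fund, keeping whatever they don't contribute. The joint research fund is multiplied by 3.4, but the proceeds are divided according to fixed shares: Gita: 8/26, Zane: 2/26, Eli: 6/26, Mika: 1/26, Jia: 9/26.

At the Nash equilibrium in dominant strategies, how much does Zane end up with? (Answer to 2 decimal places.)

Player j's private return per contributed unit is 3.4 × (j's share). Contributing is weakly dominant for j when that share is at least 1/3.4 = 0.2941, and contributing 0 is dominant otherwise.
Gita and Jia clear that bar, contributing 13 each; the remaining 3 contribute 0. Total contributed: 26.
Zane keeps 13 and receives 3.4 × 26 × 2/26 = 6.80 from the joint research fund, for a payoff of 19.80.

19.80 million dollars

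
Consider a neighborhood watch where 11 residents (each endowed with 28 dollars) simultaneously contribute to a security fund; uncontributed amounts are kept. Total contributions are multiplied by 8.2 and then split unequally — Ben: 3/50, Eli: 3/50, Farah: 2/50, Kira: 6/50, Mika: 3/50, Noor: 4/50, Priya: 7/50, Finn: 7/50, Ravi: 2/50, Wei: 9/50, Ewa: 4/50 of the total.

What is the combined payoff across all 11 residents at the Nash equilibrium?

Each unit j contributes comes back to j as 8.2 × (j's share), so j prefers to contribute only if that share exceeds 1/8.2 = 0.1220; otherwise keeping the unit dominates.
Priya, Finn and Wei are above the threshold, contributing 28 each; the remaining 8 contribute 0. Total contributed: 84.
The security fund pays out 8.2 × 84 = 688.80 in total (split across the unequal shares, but the aggregate is all that matters for the group sum).
The 8 free-riders keep 28 each, adding 224. Group total = 224 + 688.80 = 912.80.

912.80 dollars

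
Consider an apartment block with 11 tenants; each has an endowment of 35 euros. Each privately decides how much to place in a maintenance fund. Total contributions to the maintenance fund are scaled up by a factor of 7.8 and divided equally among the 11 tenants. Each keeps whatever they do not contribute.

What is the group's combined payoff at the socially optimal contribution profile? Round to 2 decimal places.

Each contributed unit returns 7.800 to the group as a whole (0.7091 to each of 11 players), which exceeds 1, so the social optimum is full contribution: group total = 7.800 × 385 = 3003.00.

3003.00 euros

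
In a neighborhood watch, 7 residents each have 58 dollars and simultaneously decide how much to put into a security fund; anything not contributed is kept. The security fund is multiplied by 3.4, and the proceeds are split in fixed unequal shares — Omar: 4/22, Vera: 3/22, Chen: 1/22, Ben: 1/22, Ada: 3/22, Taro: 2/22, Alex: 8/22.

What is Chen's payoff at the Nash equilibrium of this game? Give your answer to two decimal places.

For player j, contributing a unit is worthwhile iff 3.4 × (j's share) ≥ 1, i.e. iff j's share is at least 0.2941.
Alex alone (share 8/22) is above the threshold, contributing 58; the remaining 6 contribute 0. Total contributed: 58.
Chen keeps 58 and receives 3.4 × 58 × 1/22 = 8.96 from the security fund, for a payoff of 66.96.

66.96 dollars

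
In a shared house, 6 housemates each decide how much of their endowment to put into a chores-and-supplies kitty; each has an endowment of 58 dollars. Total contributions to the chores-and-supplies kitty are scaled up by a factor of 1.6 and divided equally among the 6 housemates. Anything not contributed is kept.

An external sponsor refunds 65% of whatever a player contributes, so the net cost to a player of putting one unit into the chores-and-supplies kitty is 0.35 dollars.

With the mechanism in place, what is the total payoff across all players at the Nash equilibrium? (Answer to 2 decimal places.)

348.00 dollars

The effective private return is (1.6/6) / 0.35 = 0.7619, which is still under 1, so the mechanism doesn't change anyone's dominant strategy: zero contribution.
At the Nash equilibrium no one contributes; group total payoff = 6 × 58 = 348.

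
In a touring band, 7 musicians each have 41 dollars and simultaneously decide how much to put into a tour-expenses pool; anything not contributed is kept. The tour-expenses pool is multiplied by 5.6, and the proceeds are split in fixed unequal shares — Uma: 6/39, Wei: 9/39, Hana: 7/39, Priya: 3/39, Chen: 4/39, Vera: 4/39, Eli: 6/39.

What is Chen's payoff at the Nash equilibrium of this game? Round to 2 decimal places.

88.10 dollars

For player j, contributing a unit is worthwhile iff 5.6 × (j's share) ≥ 1, i.e. iff j's share is at least 0.1786.
Wei and Hana clear that bar, contributing 41 each; the remaining 5 contribute 0. Total contributed: 82.
Chen keeps 41 and receives 5.6 × 82 × 4/39 = 47.10 from the tour-expenses pool, for a payoff of 88.10.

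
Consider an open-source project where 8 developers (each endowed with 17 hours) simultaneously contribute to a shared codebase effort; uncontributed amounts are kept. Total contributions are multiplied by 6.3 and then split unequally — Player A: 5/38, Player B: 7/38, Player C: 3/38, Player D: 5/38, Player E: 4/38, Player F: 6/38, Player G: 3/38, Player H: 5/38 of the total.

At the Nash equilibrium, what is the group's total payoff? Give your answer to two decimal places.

226.10 hours

A player with share s gets back 6.3·s per unit contributed, so full contribution is dominant for anyone with s > 1/6.3 = 0.1587 and zero contribution is dominant for anyone below.
The only share above 0.1587 is Player B's 7/38, contributing 17; the remaining 7 contribute 0. Total contributed: 17.
The shared codebase effort pays out 6.3 × 17 = 107.10 in total (split across the unequal shares, but the aggregate is all that matters for the group sum).
The 7 free-riders keep 17 each, adding 119. Group total = 119 + 107.10 = 226.10.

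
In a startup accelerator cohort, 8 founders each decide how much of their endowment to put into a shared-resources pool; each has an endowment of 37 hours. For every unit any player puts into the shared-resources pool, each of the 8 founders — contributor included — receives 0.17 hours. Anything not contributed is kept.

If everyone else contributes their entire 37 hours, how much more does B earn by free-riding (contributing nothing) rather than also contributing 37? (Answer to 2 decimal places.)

Switching from a contribution of 37 to 0 lets B keep an extra 37 hours, but lowers the shared-resources pool by 37, which costs B their own share of that drop: 0.17 × 37 = 6.29.
Net gain = 37 − 6.29 = 30.71. The private return per contributed unit (0.17) is below 1, so free-riding is indeed the best response regardless of what the others do.

30.71 hours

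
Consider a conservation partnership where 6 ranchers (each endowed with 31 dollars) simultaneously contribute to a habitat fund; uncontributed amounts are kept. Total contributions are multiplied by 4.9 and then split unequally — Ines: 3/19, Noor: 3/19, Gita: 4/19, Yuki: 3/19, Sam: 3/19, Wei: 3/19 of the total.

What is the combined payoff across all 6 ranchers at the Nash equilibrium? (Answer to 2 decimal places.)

Player j's private return per contributed unit is 4.9 × (j's share). Contributing is weakly dominant for j when that share is at least 1/4.9 = 0.2041, and contributing 0 is dominant otherwise.
Gita alone (share 4/19) is above the threshold, contributing 31; the remaining 5 contribute 0. Total contributed: 31.
The habitat fund pays out 4.9 × 31 = 151.90 in total (split across the unequal shares, but the aggregate is all that matters for the group sum).
The 5 free-riders keep 31 each, adding 155. Group total = 155 + 151.90 = 306.90.

306.90 dollars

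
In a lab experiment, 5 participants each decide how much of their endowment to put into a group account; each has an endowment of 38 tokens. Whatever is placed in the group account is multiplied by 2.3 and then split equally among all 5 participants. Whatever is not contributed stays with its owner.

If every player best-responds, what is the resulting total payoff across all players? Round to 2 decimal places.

190.00 tokens

Each contributed unit returns 2.3/5 = 0.4600 to its contributor — below 1 — so contributing 0 is dominant for every player. At the Nash equilibrium everyone keeps their 38, and the group total is 5 × 38 = 190.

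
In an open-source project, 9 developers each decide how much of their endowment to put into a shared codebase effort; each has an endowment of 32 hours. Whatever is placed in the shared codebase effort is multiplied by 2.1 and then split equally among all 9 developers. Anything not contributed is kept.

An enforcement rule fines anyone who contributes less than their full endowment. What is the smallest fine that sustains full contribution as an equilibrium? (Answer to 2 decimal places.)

Given the others contribute fully, the best deviation is to contribute 0 (any partial contribution still incurs the fine and gives up units whose private return 0.2333 is below 1).
Deviating from 32 to 0 saves 32 hours but forfeits the deviator's share of the drop in the shared codebase effort: 2.1/9 × 32 = 7.47.
So the deviation gain is 32 − 7.47 = 24.53, and the fine must be at least 24.53 hours to wipe it out.

24.53 hours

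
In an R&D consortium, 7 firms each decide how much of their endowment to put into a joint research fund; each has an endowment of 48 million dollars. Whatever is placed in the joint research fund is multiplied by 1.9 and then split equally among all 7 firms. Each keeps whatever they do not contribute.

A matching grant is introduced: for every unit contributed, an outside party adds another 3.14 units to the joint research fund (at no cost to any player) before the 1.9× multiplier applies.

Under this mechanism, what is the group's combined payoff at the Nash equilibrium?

2642.98 million dollars

With the mechanism, a contributed unit returns 1.9 × 4.14 / 7 = 1.1237 per unit of net cost to the contributor — now above 1 — so contributing fully is weakly dominant for every player.
At the Nash equilibrium everyone contributes 48. Group total payoff = 1.9 × 4.14 × 336 = 2642.98.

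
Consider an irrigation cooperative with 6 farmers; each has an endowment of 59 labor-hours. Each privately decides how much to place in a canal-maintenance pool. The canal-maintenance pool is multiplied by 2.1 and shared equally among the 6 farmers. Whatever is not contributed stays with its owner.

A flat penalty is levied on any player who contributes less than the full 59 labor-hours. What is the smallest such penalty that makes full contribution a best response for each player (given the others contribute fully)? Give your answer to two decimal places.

38.35 labor-hours

Given the others contribute fully, the best deviation is to contribute 0 (any partial contribution still incurs the fine and gives up units whose private return 0.3500 is below 1).
Deviating from 59 to 0 saves 59 labor-hours but forfeits the deviator's share of the drop in the canal-maintenance pool: 2.1/6 × 59 = 20.65.
So the deviation gain is 59 − 20.65 = 38.35, and the fine must be at least 38.35 labor-hours to wipe it out.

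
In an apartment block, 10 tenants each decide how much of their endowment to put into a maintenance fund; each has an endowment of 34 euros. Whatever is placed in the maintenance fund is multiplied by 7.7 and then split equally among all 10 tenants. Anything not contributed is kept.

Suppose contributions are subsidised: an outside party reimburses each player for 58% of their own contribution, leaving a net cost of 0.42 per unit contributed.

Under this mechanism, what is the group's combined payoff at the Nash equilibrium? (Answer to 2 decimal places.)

With the mechanism, a contributed unit returns (7.7/10) / 0.42 = 1.8333 per unit of net cost to the contributor — now above 1 — so contributing fully is weakly dominant for every player.
At the Nash equilibrium everyone contributes 34. Group total payoff = 10 × (34 × 0.58 + 7.7 × 34) = 2815.20.

2815.20 euros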